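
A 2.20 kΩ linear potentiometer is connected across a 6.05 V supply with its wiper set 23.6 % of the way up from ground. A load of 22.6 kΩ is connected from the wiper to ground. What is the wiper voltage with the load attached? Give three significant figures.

V ≈ 1.40 V

The wiper splits the pot into (1−α)R = 1681 Ω above and αR = 519.2 Ω below.
Lower section ‖ load = 507.5 Ω.
V_wiper = 6.05 × 507.5/(1681 + 507.5) = 1.40 V.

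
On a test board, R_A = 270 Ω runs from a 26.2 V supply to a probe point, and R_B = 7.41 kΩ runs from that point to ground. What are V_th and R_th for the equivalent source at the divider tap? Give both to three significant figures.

V_th is the open-circuit tap voltage: 26.2 × 7410/(270 + 7410) = 25.3 V.
With the supply zeroed, R_A and R_B appear in parallel from the tap: R_th = R_A‖R_B = (270 × 7410)/7680 = 261 Ω.

V_th = 25.3 V, R_th = 261 Ω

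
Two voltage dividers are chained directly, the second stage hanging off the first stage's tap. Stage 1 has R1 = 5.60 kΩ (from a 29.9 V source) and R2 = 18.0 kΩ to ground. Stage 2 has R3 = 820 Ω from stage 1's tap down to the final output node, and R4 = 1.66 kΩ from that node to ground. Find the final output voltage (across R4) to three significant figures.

V_out ≈ 5.61 V

Stage 2 presents R3+R4 = 2480 Ω as a load on stage 1's tap.
Stage 1's lower leg becomes R2‖(R3+R4) = 2180 Ω, so V_mid = 29.9 × 2180/7780 = 8.377 V.
Stage 2 is itself unloaded: V_out = V_mid × R4/(R3+R4) = 8.377 × 1660/2480 = 5.61 V.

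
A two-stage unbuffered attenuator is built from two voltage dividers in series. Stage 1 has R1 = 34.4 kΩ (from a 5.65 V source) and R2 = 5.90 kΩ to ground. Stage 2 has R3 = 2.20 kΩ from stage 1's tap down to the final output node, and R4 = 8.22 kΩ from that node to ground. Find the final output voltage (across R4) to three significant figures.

Stage 2 presents R3+R4 = 10.42 kΩ as a load on stage 1's tap.
Stage 1's lower leg becomes R2‖(R3+R4) = 3.767 kΩ, so V_mid = 5.65 × 3.767/38.17 = 0.5576 V.
Stage 2 is itself unloaded: V_out = V_mid × R4/(R3+R4) = 0.5576 × 8.22/10.42 = 0.440 V.

V_out ≈ 0.440 V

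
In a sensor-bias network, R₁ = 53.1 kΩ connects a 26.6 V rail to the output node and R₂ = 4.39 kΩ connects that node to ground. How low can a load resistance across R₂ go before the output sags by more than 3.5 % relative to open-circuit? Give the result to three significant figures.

R_L(min) ≈ 112 kΩ

Output resistance R_th = R₁‖R₂ = (53.1 × 4.39)/57.49 = 4.055 kΩ.
The fractional drop is R_th/(R_th + R_L); requiring this ≤ 0.0350 gives R_L ≥ R_th(1/0.0350 − 1) = 4.055 × 27.57 = 112 kΩ.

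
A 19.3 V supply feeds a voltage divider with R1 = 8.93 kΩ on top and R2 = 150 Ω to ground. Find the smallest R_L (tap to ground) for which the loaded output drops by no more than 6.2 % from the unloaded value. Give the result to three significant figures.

Output resistance R_th = R1‖R2 = (8930 × 150)/9080 = 147.5 Ω.
The fractional drop is R_th/(R_th + R_L); requiring this ≤ 0.0620 gives R_L ≥ R_th(1/0.0620 − 1) = 147.5 × 15.13 = 2.23 kΩ.

R_L(min) ≈ 2.23 kΩ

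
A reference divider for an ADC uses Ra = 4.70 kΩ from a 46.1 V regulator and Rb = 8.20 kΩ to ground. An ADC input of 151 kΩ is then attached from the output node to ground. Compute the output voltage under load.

V_out ≈ 28.7 V

The load sits in parallel with Rb: Rb‖R_L = (8.20 × 151) / (8.20 + 151) = 7.778 kΩ.
V_out = 46.1 × 7.778 / (4.70 + 7.778) = 46.1 × 7.778/12.48 = 28.7 V.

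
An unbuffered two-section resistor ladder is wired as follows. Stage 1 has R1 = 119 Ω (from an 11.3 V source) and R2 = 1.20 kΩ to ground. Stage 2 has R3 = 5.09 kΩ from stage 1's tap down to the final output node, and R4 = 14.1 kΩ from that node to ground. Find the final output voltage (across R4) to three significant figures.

V_out ≈ 7.51 V

Stage 2 presents R3+R4 = 19190 Ω as a load on stage 1's tap.
Stage 1's lower leg becomes R2‖(R3+R4) = 1129 Ω, so V_mid = 11.3 × 1129/1248 = 10.22 V.
Stage 2 is itself unloaded: V_out = V_mid × R4/(R3+R4) = 10.22 × 14100/19190 = 7.51 V.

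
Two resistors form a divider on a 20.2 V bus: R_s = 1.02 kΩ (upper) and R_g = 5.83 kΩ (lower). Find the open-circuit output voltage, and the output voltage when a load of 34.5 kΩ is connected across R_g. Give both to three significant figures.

Open-circuit: V = 20.2 × 5.83/(1.02 + 5.83) = 17.2 V.
With the load, R_g becomes R_g‖R_L = 4.987 kΩ, so V = 20.2 × 4.987/6.007 = 16.8 V.

Unloaded: 17.2 V; loaded: 16.8 V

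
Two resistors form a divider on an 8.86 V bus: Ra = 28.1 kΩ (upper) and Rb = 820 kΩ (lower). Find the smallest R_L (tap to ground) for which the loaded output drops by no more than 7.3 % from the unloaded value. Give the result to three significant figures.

R_L(min) ≈ 345 kΩ

Output resistance R_th = Ra‖Rb = (28.1 × 820)/848.1 = 27.17 kΩ.
The fractional drop is R_th/(R_th + R_L); requiring this ≤ 0.0730 gives R_L ≥ R_th(1/0.0730 − 1) = 27.17 × 12.70 = 345 kΩ.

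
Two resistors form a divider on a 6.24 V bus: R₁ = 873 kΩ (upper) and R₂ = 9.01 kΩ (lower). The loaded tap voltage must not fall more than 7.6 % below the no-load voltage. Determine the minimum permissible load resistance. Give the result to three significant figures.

Output resistance R_th = R₁‖R₂ = (873 × 9.01)/882.0 = 8.918 kΩ.
The fractional drop is R_th/(R_th + R_L); requiring this ≤ 0.0760 gives R_L ≥ R_th(1/0.0760 − 1) = 8.918 × 12.16 = 108 kΩ.

R_L(min) ≈ 108 kΩ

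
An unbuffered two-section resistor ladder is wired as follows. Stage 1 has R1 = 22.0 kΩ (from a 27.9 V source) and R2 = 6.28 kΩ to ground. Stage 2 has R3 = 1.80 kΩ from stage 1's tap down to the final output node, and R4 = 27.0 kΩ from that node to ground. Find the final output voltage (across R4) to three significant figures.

V_out ≈ 4.97 V

Stage 2 presents R3+R4 = 28.80 kΩ as a load on stage 1's tap.
Stage 1's lower leg becomes R2‖(R3+R4) = 5.156 kΩ, so V_mid = 27.9 × 5.156/27.16 = 5.297 V.
Stage 2 is itself unloaded: V_out = V_mid × R4/(R3+R4) = 5.297 × 27.0/28.80 = 4.97 V.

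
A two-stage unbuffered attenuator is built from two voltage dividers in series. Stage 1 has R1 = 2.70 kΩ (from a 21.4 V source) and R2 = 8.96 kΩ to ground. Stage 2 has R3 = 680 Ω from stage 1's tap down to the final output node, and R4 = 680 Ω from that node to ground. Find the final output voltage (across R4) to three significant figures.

Stage 2 presents R3+R4 = 1360 Ω as a load on stage 1's tap.
Stage 1's lower leg becomes R2‖(R3+R4) = 1181 Ω, so V_mid = 21.4 × 1181/3881 = 6.511 V.
Stage 2 is itself unloaded: V_out = V_mid × R4/(R3+R4) = 6.511 × 680/1360 = 3.26 V.

V_out ≈ 3.26 V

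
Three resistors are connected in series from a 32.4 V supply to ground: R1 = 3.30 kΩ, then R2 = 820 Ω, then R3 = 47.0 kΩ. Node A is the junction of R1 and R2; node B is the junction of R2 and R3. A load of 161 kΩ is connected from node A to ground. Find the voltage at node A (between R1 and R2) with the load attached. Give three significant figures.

V ≈ 29.7 V

Below node A the series string R2+R3 = 47820 Ω sits in parallel with the 161000 Ω load: 36870 Ω.
V_A = 32.4 × 36870/(3300 + 36870) = 29.7 V.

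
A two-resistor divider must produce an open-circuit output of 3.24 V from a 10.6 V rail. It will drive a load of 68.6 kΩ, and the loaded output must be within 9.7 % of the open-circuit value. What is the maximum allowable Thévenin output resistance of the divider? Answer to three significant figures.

Loading drop = R_th/(R_th + R_L) ≤ 0.0970, so R_th ≤ R_L · ε/(1−ε) = 68.6 kΩ × 0.0970/0.9030 = 7.37 kΩ.

R_th ≤ 7.37 kΩ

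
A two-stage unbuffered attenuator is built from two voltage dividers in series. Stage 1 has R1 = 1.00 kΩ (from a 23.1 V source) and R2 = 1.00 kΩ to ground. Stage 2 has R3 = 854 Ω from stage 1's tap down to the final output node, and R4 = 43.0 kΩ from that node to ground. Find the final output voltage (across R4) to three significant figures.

Stage 2 presents R3+R4 = 43850 Ω as a load on stage 1's tap.
Stage 1's lower leg becomes R2‖(R3+R4) = 977.7 Ω, so V_mid = 23.1 × 977.7/1978 = 11.42 V.
Stage 2 is itself unloaded: V_out = V_mid × R4/(R3+R4) = 11.42 × 43000/43850 = 11.2 V.

V_out ≈ 11.2 V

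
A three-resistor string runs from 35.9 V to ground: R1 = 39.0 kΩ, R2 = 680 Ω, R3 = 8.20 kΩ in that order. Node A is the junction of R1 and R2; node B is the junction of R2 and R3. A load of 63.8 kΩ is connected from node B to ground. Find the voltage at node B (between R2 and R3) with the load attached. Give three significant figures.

V ≈ 5.56 V

At node B, R3 is in parallel with the load: R3‖R_L = 7266 Ω.
Below node A the resistance is R2 + (R3‖R_L) = 7946 Ω, so V_A = 35.9 × 7946/46950 = 6.076 V.
Then V_B = V_A × (R3‖R_L)/(R2 + R3‖R_L) = 6.076 × 7266/7946 = 5.56 V.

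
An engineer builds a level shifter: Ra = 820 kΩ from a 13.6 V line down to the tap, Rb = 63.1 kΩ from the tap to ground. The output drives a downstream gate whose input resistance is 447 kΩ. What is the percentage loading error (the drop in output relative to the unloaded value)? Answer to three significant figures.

The divider's output (Thévenin) resistance is Ra‖Rb = 58.59 kΩ.
Fractional drop under load = R_th/(R_th + R_L) = 58.59 / (58.59 + 447) = 0.1159.
So the output falls by 11.6 %.

11.6 %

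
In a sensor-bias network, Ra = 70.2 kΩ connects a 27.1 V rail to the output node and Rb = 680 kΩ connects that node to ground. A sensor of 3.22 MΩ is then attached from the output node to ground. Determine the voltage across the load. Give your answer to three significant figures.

V_out ≈ 24.1 V

The load sits in parallel with Rb: Rb‖R_L = (680 × 3220) / (680 + 3220) = 561.4 kΩ.
V_out = 27.1 × 561.4 / (70.2 + 561.4) = 27.1 × 561.4/631.6 = 24.1 V.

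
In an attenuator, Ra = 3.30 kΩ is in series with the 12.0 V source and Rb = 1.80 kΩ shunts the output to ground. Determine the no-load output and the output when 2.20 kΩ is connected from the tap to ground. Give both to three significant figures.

Open-circuit: V = 12.0 × 1.80/(3.30 + 1.80) = 4.24 V.
With the load, Rb becomes Rb‖R_L = 0.9900 kΩ, so V = 12.0 × 0.9900/4.290 = 2.77 V.

Unloaded: 4.24 V; loaded: 2.77 V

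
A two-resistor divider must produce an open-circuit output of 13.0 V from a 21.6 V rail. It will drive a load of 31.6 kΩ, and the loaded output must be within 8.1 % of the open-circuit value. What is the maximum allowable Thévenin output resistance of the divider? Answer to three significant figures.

Loading drop = R_th/(R_th + R_L) ≤ 0.0810, so R_th ≤ R_L · ε/(1−ε) = 31.6 kΩ × 0.0810/0.9190 = 2.79 kΩ.
(Any R1, R2 with R2/(R1+R2) = 0.602 and R1‖R2 ≤ 2.79 kΩ will meet the spec.)

R_th ≤ 2.79 kΩ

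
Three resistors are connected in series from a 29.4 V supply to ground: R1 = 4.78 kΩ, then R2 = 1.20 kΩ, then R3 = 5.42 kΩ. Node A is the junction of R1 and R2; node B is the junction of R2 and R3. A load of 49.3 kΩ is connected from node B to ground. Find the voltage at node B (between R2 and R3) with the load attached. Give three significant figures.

V ≈ 13.2 V

At node B, R3 is in parallel with the load: R3‖R_L = 4.883 kΩ.
Below node A the resistance is R2 + (R3‖R_L) = 6.083 kΩ, so V_A = 29.4 × 6.083/10.86 = 16.46 V.
Then V_B = V_A × (R3‖R_L)/(R2 + R3‖R_L) = 16.46 × 4.883/6.083 = 13.2 V.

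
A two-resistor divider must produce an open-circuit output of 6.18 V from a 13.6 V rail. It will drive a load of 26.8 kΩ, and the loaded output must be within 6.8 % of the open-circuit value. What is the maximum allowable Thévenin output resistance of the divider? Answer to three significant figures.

Loading drop = R_th/(R_th + R_L) ≤ 0.0680, so R_th ≤ R_L · ε/(1−ε) = 26.8 kΩ × 0.0680/0.9320 = 1.96 kΩ.

R_th ≤ 1.96 kΩ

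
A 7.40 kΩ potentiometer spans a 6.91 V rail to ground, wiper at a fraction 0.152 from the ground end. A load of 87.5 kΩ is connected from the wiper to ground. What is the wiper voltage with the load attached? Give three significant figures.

The wiper splits the pot into (1−α)R = 6.275 kΩ above and αR = 1.125 kΩ below.
Lower section ‖ load = 1.111 kΩ.
V_wiper = 6.91 × 1.111/(6.275 + 1.111) = 1.04 V.

V ≈ 1.04 V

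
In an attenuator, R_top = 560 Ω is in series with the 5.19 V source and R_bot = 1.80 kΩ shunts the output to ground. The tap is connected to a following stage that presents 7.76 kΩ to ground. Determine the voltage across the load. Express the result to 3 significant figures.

The load sits in parallel with R_bot: R_bot‖R_L = (1800 × 7760) / (1800 + 7760) = 1461 Ω.
V_out = 5.19 × 1461 / (560 + 1461) = 5.19 × 1461/2021 = 3.75 V.

V_out ≈ 3.75 V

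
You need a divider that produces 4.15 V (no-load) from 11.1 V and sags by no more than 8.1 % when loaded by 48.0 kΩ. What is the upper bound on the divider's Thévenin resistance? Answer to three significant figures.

Loading drop = R_th/(R_th + R_L) ≤ 0.0810, so R_th ≤ R_L · ε/(1−ε) = 48.0 kΩ × 0.0810/0.9190 = 4.23 kΩ.
(Any R1, R2 with R2/(R1+R2) = 0.374 and R1‖R2 ≤ 4.23 kΩ will meet the spec.)

R_th ≤ 4.23 kΩ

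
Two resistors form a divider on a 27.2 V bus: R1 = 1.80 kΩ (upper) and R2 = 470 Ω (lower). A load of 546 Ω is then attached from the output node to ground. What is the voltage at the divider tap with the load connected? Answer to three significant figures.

V_out ≈ 3.35 V

The load sits in parallel with R2: R2‖R_L = (470 × 546) / (470 + 546) = 252.6 Ω.
V_out = 27.2 × 252.6 / (1800 + 252.6) = 27.2 × 252.6/2053 = 3.35 V.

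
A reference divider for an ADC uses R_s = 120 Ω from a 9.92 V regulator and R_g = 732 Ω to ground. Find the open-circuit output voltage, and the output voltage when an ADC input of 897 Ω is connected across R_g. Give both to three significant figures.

Unloaded: 8.52 V; loaded: 7.64 V

Open-circuit: V = 9.92 × 732/(120 + 732) = 8.52 V.
With the load, R_g becomes R_g‖R_L = 403.1 Ω, so V = 9.92 × 403.1/523.1 = 7.64 V.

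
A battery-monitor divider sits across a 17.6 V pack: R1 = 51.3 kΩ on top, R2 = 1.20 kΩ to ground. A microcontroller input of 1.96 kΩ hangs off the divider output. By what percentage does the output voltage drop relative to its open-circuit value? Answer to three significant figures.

37.4 %

Unloaded V = 17.6 × 1.20/52.50 = 0.4023 V.
Loaded: R2‖R_L = 0.7443 kΩ, giving V = 17.6 × 0.7443/52.04 = 0.2517 V.
Drop = (0.4023 − 0.2517) / 0.4023 = 37.4 %.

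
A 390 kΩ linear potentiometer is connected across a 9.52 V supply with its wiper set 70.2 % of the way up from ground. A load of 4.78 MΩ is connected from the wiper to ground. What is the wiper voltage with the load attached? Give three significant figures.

The wiper splits the pot into (1−α)R = 116.2 kΩ above and αR = 273.8 kΩ below.
Lower section ‖ load = 258.9 kΩ.
V_wiper = 9.52 × 258.9/(116.2 + 258.9) = 6.57 V.

V ≈ 6.57 V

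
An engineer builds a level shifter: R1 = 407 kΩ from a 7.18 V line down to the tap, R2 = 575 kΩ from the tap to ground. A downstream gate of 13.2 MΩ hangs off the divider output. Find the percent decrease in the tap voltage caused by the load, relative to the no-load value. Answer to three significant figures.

The divider's output (Thévenin) resistance is R1‖R2 = 238.3 kΩ.
Fractional drop under load = R_th/(R_th + R_L) = 238.3 / (238.3 + 13200) = 0.01773.
So the output falls by 1.77 %.

1.77 %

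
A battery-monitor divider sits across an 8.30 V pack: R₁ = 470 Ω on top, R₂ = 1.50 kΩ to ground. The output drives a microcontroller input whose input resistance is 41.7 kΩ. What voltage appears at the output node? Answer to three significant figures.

The load sits in parallel with R₂: R₂‖R_L = (1500 × 41700) / (1500 + 41700) = 1448 Ω.
V_out = 8.30 × 1448 / (470 + 1448) = 8.30 × 1448/1918 = 6.27 V.
(Unloaded it would have been 6.32 V.)

V_out ≈ 6.27 V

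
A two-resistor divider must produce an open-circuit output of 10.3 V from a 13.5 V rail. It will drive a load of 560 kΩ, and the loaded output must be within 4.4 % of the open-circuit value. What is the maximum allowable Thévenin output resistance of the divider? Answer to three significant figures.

R_th ≤ 25.8 kΩ

Loading drop = R_th/(R_th + R_L) ≤ 0.0440, so R_th ≤ R_L · ε/(1−ε) = 560 kΩ × 0.0440/0.9560 = 25.8 kΩ.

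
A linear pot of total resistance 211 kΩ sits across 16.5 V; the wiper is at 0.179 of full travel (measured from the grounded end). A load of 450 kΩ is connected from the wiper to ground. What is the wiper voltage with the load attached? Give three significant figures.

V ≈ 2.76 V

The wiper splits the pot into (1−α)R = 173.2 kΩ above and αR = 37.77 kΩ below.
Lower section ‖ load = 34.84 kΩ.
V_wiper = 16.5 × 34.84/(173.2 + 34.84) = 2.76 V.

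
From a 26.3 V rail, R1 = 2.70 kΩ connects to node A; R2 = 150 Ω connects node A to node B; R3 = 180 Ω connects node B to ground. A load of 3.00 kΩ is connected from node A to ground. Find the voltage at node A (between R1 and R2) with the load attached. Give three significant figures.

V ≈ 2.61 V

Below node A the series string R2+R3 = 330.0 Ω sits in parallel with the 3000 Ω load: 297.3 Ω.
V_A = 26.3 × 297.3/(2700 + 297.3) = 2.61 V.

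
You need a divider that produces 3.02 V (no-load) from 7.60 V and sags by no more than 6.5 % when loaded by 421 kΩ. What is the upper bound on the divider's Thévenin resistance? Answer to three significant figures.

R_th ≤ 29.3 kΩ

Loading drop = R_th/(R_th + R_L) ≤ 0.0650, so R_th ≤ R_L · ε/(1−ε) = 421 kΩ × 0.0650/0.9350 = 29.3 kΩ.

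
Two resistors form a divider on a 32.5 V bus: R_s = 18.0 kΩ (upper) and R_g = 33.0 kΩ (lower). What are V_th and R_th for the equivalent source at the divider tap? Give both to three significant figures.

V_th = 21.0 V, R_th = 11.6 kΩ

V_th is the open-circuit tap voltage: 32.5 × 33.0/(18.0 + 33.0) = 21.0 V.
With the supply zeroed, R_s and R_g appear in parallel from the tap: R_th = R_s‖R_g = (18.0 × 33.0)/51.00 = 11.6 kΩ.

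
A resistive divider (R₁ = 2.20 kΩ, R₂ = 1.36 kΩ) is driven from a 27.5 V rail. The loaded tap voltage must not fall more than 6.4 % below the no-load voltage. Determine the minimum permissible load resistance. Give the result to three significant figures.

R_L(min) ≈ 12.3 kΩ

Output resistance R_th = R₁‖R₂ = (2200 × 1360)/3560 = 840.4 Ω.
The fractional drop is R_th/(R_th + R_L); requiring this ≤ 0.0640 gives R_L ≥ R_th(1/0.0640 − 1) = 840.4 × 14.62 = 12.3 kΩ.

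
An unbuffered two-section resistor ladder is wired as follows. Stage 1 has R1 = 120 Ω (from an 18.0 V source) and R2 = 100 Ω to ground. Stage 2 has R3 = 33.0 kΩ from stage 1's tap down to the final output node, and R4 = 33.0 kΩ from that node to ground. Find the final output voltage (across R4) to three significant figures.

Stage 2 presents R3+R4 = 66000 Ω as a load on stage 1's tap.
Stage 1's lower leg becomes R2‖(R3+R4) = 99.85 Ω, so V_mid = 18.0 × 99.85/219.8 = 8.175 V.
Stage 2 is itself unloaded: V_out = V_mid × R4/(R3+R4) = 8.175 × 33000/66000 = 4.09 V.

V_out ≈ 4.09 V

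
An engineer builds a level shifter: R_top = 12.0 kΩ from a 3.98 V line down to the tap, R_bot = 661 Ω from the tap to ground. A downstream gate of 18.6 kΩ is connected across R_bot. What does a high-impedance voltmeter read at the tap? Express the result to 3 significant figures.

The load sits in parallel with R_bot: R_bot‖R_L = (661 × 18600) / (661 + 18600) = 638.3 Ω.
V_out = 3.98 × 638.3 / (12000 + 638.3) = 3.98 × 638.3/12640 = 0.201 V.

V_out ≈ 0.201 V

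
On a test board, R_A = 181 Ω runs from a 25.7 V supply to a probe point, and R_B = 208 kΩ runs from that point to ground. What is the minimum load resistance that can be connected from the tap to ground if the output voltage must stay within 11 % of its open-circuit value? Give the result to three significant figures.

R_L(min) ≈ 1.46 kΩ

Output resistance R_th = R_A‖R_B = (181 × 208000)/208200 = 180.8 Ω.
The fractional drop is R_th/(R_th + R_L); requiring this ≤ 0.110 gives R_L ≥ R_th(1/0.110 − 1) = 180.8 × 8.091 = 1.46 kΩ.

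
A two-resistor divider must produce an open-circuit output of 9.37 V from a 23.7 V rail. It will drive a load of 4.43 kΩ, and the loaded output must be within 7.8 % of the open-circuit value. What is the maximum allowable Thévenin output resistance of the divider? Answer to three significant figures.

Loading drop = R_th/(R_th + R_L) ≤ 0.0780, so R_th ≤ R_L · ε/(1−ε) = 4.43 kΩ × 0.0780/0.9220 = 375 Ω.
(Any R1, R2 with R2/(R1+R2) = 0.395 and R1‖R2 ≤ 375 Ω will meet the spec.)

R_th ≤ 375 Ω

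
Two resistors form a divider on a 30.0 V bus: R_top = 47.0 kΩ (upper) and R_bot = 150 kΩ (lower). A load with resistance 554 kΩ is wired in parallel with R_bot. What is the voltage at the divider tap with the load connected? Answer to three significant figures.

V_out ≈ 21.5 V

The load sits in parallel with R_bot: R_bot‖R_L = (150 × 554) / (150 + 554) = 118.0 kΩ.
V_out = 30.0 × 118.0 / (47.0 + 118.0) = 30.0 × 118.0/165.0 = 21.5 V.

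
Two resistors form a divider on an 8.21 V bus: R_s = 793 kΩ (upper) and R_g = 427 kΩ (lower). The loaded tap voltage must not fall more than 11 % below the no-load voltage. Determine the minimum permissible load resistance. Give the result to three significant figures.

R_L(min) ≈ 2.25 MΩ

Output resistance R_th = R_s‖R_g = (793 × 427)/1220 = 277.6 kΩ.
The fractional drop is R_th/(R_th + R_L); requiring this ≤ 0.110 gives R_L ≥ R_th(1/0.110 − 1) = 277.6 × 8.091 = 2.25 MΩ.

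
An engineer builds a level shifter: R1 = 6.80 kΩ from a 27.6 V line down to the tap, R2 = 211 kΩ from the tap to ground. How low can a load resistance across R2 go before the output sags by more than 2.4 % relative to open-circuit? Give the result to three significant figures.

Output resistance R_th = R1‖R2 = (6.80 × 211)/217.8 = 6.588 kΩ.
The fractional drop is R_th/(R_th + R_L); requiring this ≤ 0.0240 gives R_L ≥ R_th(1/0.0240 − 1) = 6.588 × 40.67 = 268 kΩ.

R_L(min) ≈ 268 kΩ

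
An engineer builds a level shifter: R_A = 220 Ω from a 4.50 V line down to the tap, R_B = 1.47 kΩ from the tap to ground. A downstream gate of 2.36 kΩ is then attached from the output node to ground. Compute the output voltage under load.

The load sits in parallel with R_B: R_B‖R_L = (1470 × 2360) / (1470 + 2360) = 905.8 Ω.
V_out = 4.50 × 905.8 / (220 + 905.8) = 4.50 × 905.8/1126 = 3.62 V.
(Unloaded it would have been 3.91 V.)

V_out ≈ 3.62 V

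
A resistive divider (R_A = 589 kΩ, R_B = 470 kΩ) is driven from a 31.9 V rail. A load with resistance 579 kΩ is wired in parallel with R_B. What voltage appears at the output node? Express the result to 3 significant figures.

The load sits in parallel with R_B: R_B‖R_L = (470 × 579) / (470 + 579) = 259.4 kΩ.
V_out = 31.9 × 259.4 / (589 + 259.4) = 31.9 × 259.4/848.4 = 9.75 V.

V_out ≈ 9.75 V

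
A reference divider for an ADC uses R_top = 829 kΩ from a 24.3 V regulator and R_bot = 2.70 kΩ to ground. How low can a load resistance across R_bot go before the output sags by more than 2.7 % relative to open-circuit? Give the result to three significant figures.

Output resistance R_th = R_top‖R_bot = (829 × 2.70)/831.7 = 2.691 kΩ.
The fractional drop is R_th/(R_th + R_L); requiring this ≤ 0.0270 gives R_L ≥ R_th(1/0.0270 − 1) = 2.691 × 36.04 = 97.0 kΩ.

R_L(min) ≈ 97.0 kΩ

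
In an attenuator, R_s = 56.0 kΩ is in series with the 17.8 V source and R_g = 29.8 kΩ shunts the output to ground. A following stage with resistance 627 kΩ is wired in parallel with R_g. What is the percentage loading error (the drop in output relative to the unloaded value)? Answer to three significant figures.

3.01 %

The divider's output (Thévenin) resistance is R_s‖R_g = 19.45 kΩ.
Fractional drop under load = R_th/(R_th + R_L) = 19.45 / (19.45 + 627) = 0.03009.
So the output falls by 3.01 %.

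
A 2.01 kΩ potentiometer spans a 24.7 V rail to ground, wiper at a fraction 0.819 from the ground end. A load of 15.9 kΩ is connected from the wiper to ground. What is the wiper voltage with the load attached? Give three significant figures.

The wiper splits the pot into (1−α)R = 363.8 Ω above and αR = 1646 Ω below.
Lower section ‖ load = 1492 Ω.
V_wiper = 24.7 × 1492/(363.8 + 1492) = 19.9 V.

V ≈ 19.9 V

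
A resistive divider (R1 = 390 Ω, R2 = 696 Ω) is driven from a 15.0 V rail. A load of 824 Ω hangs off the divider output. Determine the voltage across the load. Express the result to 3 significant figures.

The load sits in parallel with R2: R2‖R_L = (696 × 824) / (696 + 824) = 377.3 Ω.
V_out = 15.0 × 377.3 / (390 + 377.3) = 15.0 × 377.3/767.3 = 7.38 V.

V_out ≈ 7.38 V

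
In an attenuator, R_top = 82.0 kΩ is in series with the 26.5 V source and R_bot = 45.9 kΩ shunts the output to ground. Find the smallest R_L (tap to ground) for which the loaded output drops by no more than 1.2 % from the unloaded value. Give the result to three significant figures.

Output resistance R_th = R_top‖R_bot = (82.0 × 45.9)/127.9 = 29.43 kΩ.
The fractional drop is R_th/(R_th + R_L); requiring this ≤ 0.0120 gives R_L ≥ R_th(1/0.0120 − 1) = 29.43 × 82.33 = 2.42 MΩ.

R_L(min) ≈ 2.42 MΩ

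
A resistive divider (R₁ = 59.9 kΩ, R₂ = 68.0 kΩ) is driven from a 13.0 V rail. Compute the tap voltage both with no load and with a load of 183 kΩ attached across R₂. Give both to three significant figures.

Unloaded: 6.91 V; loaded: 5.89 V

Open-circuit: V = 13.0 × 68.0/(59.9 + 68.0) = 6.91 V.
With the load, R₂ becomes R₂‖R_L = 49.58 kΩ, so V = 13.0 × 49.58/109.5 = 5.89 V.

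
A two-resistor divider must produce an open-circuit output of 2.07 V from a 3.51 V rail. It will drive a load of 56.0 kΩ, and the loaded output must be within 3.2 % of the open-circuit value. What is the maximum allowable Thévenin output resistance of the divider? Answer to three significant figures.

Loading drop = R_th/(R_th + R_L) ≤ 0.0320, so R_th ≤ R_L · ε/(1−ε) = 56.0 kΩ × 0.0320/0.9680 = 1.85 kΩ.

R_th ≤ 1.85 kΩ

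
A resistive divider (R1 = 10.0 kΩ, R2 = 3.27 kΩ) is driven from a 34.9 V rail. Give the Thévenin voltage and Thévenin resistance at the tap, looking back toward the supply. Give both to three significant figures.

V_th is the open-circuit tap voltage: 34.9 × 3.27/(10.0 + 3.27) = 8.60 V.
With the supply zeroed, R1 and R2 appear in parallel from the tap: R_th = R1‖R2 = (10.0 × 3.27)/13.27 = 2.46 kΩ.

V_th = 8.60 V, R_th = 2.46 kΩ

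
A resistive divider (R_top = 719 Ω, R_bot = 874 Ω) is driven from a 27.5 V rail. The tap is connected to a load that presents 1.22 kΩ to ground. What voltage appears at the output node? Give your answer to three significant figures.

V_out ≈ 11.4 V

The load sits in parallel with R_bot: R_bot‖R_L = (874 × 1220) / (874 + 1220) = 509.2 Ω.
V_out = 27.5 × 509.2 / (719 + 509.2) = 27.5 × 509.2/1228 = 11.4 V.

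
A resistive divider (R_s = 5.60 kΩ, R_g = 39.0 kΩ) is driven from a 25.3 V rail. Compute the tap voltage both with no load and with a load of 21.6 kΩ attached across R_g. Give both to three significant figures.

Unloaded: 22.1 V; loaded: 18.0 V

Open-circuit: V = 25.3 × 39.0/(5.60 + 39.0) = 22.1 V.
With the load, R_g becomes R_g‖R_L = 13.90 kΩ, so V = 25.3 × 13.90/19.50 = 18.0 V.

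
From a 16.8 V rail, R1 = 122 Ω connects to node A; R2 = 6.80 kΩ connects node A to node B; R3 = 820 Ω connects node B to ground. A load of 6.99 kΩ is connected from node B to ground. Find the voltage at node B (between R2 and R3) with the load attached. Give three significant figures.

V ≈ 1.61 V

At node B, R3 is in parallel with the load: R3‖R_L = 733.9 Ω.
Below node A the resistance is R2 + (R3‖R_L) = 7534 Ω, so V_A = 16.8 × 7534/7656 = 16.53 V.
Then V_B = V_A × (R3‖R_L)/(R2 + R3‖R_L) = 16.53 × 733.9/7534 = 1.61 V.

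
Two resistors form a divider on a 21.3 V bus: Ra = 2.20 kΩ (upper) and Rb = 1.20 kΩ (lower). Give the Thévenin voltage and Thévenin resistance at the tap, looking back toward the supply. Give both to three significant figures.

V_th = 7.52 V, R_th = 776 Ω

V_th is the open-circuit tap voltage: 21.3 × 1.20/(2.20 + 1.20) = 7.52 V.
With the supply zeroed, Ra and Rb appear in parallel from the tap: R_th = Ra‖Rb = (2.20 × 1.20)/3.400 = 776 Ω.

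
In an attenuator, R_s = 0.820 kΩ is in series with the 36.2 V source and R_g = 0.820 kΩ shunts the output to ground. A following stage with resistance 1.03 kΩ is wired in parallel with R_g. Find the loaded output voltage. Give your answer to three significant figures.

The load sits in parallel with R_g: R_g‖R_L = (820 × 1030) / (820 + 1030) = 456.5 Ω.
V_out = 36.2 × 456.5 / (820 + 456.5) = 36.2 × 456.5/1277 = 12.9 V.

V_out ≈ 12.9 V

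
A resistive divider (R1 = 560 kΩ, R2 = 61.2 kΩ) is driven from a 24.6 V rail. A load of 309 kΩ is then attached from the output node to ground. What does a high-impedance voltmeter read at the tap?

The load sits in parallel with R2: R2‖R_L = (61.2 × 309) / (61.2 + 309) = 51.08 kΩ.
V_out = 24.6 × 51.08 / (560 + 51.08) = 24.6 × 51.08/611.1 = 2.06 V.

V_out ≈ 2.06 V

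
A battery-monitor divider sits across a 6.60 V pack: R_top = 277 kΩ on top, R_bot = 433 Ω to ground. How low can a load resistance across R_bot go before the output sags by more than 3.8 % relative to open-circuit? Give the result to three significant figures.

Output resistance R_th = R_top‖R_bot = (277000 × 433)/277400 = 432.3 Ω.
The fractional drop is R_th/(R_th + R_L); requiring this ≤ 0.0380 gives R_L ≥ R_th(1/0.0380 − 1) = 432.3 × 25.32 = 10.9 kΩ.

R_L(min) ≈ 10.9 kΩ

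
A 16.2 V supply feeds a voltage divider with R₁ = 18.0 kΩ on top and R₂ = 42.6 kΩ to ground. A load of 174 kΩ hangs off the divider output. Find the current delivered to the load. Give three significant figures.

R₂‖R_L = 34.22 kΩ; V_out = 16.2 × 34.22/52.22 = 10.62 V.
I_L = V_out / R_L = 10.62 / 174 kΩ = 0.0610 mA.

I_L ≈ 0.0610 mA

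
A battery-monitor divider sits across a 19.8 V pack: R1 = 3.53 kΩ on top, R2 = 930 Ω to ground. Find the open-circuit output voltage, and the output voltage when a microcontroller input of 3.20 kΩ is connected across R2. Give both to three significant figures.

Open-circuit: V = 19.8 × 930/(3530 + 930) = 4.13 V.
With the load, R2 becomes R2‖R_L = 720.6 Ω, so V = 19.8 × 720.6/4251 = 3.36 V.

Unloaded: 4.13 V; loaded: 3.36 V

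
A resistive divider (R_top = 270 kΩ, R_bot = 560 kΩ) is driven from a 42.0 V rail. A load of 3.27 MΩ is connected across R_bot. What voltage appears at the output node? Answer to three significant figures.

The load sits in parallel with R_bot: R_bot‖R_L = (560 × 3270) / (560 + 3270) = 478.1 kΩ.
V_out = 42.0 × 478.1 / (270 + 478.1) = 42.0 × 478.1/748.1 = 26.8 V.

V_out ≈ 26.8 V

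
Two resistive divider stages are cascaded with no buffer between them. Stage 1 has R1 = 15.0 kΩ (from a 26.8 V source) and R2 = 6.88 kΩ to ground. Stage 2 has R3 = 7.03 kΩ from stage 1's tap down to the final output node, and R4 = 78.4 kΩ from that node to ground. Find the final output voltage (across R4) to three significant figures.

Stage 2 presents R3+R4 = 85.43 kΩ as a load on stage 1's tap.
Stage 1's lower leg becomes R2‖(R3+R4) = 6.367 kΩ, so V_mid = 26.8 × 6.367/21.37 = 7.986 V.
Stage 2 is itself unloaded: V_out = V_mid × R4/(R3+R4) = 7.986 × 78.4/85.43 = 7.33 V.

V_out ≈ 7.33 V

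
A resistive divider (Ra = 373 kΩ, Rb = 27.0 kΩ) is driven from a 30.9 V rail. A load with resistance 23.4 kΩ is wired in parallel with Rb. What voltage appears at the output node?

The load sits in parallel with Rb: Rb‖R_L = (27.0 × 23.4) / (27.0 + 23.4) = 12.54 kΩ.
V_out = 30.9 × 12.54 / (373 + 12.54) = 30.9 × 12.54/385.5 = 1.00 V.

V_out ≈ 1.00 V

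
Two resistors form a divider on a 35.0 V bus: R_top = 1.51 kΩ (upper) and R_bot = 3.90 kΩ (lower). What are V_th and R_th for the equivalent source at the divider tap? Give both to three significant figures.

V_th = 25.2 V, R_th = 1.09 kΩ

V_th is the open-circuit tap voltage: 35.0 × 3.90/(1.51 + 3.90) = 25.2 V.
With the supply zeroed, R_top and R_bot appear in parallel from the tap: R_th = R_top‖R_bot = (1.51 × 3.90)/5.410 = 1.09 kΩ.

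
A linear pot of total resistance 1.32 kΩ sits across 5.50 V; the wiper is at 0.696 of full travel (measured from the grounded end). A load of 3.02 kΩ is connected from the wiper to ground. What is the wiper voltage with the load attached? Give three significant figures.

The wiper splits the pot into (1−α)R = 401.3 Ω above and αR = 918.7 Ω below.
Lower section ‖ load = 704.4 Ω.
V_wiper = 5.50 × 704.4/(401.3 + 704.4) = 3.50 V.

V ≈ 3.50 V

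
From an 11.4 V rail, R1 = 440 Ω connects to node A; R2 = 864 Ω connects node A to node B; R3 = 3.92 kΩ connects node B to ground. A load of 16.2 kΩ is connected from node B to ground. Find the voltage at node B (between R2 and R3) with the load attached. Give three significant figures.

V ≈ 8.07 V

At node B, R3 is in parallel with the load: R3‖R_L = 3156 Ω.
Below node A the resistance is R2 + (R3‖R_L) = 4020 Ω, so V_A = 11.4 × 4020/4460 = 10.28 V.
Then V_B = V_A × (R3‖R_L)/(R2 + R3‖R_L) = 10.28 × 3156/4020 = 8.07 V.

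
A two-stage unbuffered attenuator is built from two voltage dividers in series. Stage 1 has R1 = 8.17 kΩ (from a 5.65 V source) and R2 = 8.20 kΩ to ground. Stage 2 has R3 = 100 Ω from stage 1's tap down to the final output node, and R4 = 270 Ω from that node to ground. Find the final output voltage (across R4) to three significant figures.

Stage 2 presents R3+R4 = 370.0 Ω as a load on stage 1's tap.
Stage 1's lower leg becomes R2‖(R3+R4) = 354.0 Ω, so V_mid = 5.65 × 354.0/8524 = 0.2347 V.
Stage 2 is itself unloaded: V_out = V_mid × R4/(R3+R4) = 0.2347 × 270/370.0 = 0.171 V.

V_out ≈ 0.171 V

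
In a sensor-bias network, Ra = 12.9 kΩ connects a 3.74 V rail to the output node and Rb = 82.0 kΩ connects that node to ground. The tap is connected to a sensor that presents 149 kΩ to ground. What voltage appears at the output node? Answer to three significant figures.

The load sits in parallel with Rb: Rb‖R_L = (82.0 × 149) / (82.0 + 149) = 52.89 kΩ.
V_out = 3.74 × 52.89 / (12.9 + 52.89) = 3.74 × 52.89/65.79 = 3.01 V.
(Unloaded it would have been 3.23 V.)

V_out ≈ 3.01 V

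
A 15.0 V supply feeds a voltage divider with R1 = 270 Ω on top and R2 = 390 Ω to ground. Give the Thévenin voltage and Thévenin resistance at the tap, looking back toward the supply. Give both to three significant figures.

V_th = 8.86 V, R_th = 160 Ω

V_th is the open-circuit tap voltage: 15.0 × 390/(270 + 390) = 8.86 V.
With the supply zeroed, R1 and R2 appear in parallel from the tap: R_th = R1‖R2 = (270 × 390)/660.0 = 160 Ω.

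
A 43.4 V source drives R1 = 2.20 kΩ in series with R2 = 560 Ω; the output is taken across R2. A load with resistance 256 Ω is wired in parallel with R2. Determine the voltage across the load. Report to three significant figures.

The load sits in parallel with R2: R2‖R_L = (560 × 256) / (560 + 256) = 175.7 Ω.
V_out = 43.4 × 175.7 / (2200 + 175.7) = 43.4 × 175.7/2376 = 3.21 V.

V_out ≈ 3.21 V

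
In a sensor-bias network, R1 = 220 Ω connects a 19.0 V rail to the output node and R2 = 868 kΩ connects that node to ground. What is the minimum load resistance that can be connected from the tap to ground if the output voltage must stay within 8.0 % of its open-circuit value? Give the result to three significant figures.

R_L(min) ≈ 2.53 kΩ

Output resistance R_th = R1‖R2 = (220 × 868000)/868200 = 219.9 Ω.
The fractional drop is R_th/(R_th + R_L); requiring this ≤ 0.0800 gives R_L ≥ R_th(1/0.0800 − 1) = 219.9 × 11.50 = 2.53 kΩ.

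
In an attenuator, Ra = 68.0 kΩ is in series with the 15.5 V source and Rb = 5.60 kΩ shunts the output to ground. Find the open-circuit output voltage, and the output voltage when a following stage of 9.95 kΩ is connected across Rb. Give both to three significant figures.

Unloaded: 1.18 V; loaded: 0.776 V

Open-circuit: V = 15.5 × 5.60/(68.0 + 5.60) = 1.18 V.
With the load, Rb becomes Rb‖R_L = 3.583 kΩ, so V = 15.5 × 3.583/71.58 = 0.776 V.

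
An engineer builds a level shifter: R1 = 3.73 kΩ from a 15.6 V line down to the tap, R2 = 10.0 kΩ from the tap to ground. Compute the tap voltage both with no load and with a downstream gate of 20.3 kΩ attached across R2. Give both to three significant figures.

Unloaded: 11.4 V; loaded: 10.0 V

Open-circuit: V = 15.6 × 10.0/(3.73 + 10.0) = 11.4 V.
With the load, R2 becomes R2‖R_L = 6.700 kΩ, so V = 15.6 × 6.700/10.43 = 10.0 V.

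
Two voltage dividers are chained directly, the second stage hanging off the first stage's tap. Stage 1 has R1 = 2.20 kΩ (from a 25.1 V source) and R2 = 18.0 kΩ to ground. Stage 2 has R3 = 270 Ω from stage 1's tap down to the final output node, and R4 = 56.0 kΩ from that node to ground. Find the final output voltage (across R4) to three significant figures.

V_out ≈ 21.5 V

Stage 2 presents R3+R4 = 56270 Ω as a load on stage 1's tap.
Stage 1's lower leg becomes R2‖(R3+R4) = 13640 Ω, so V_mid = 25.1 × 13640/15840 = 21.61 V.
Stage 2 is itself unloaded: V_out = V_mid × R4/(R3+R4) = 21.61 × 56000/56270 = 21.5 V.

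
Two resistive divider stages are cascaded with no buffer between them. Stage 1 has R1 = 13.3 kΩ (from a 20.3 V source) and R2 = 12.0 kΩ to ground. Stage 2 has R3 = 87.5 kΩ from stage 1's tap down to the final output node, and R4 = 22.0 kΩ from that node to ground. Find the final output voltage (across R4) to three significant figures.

Stage 2 presents R3+R4 = 109.5 kΩ as a load on stage 1's tap.
Stage 1's lower leg becomes R2‖(R3+R4) = 10.81 kΩ, so V_mid = 20.3 × 10.81/24.11 = 9.104 V.
Stage 2 is itself unloaded: V_out = V_mid × R4/(R3+R4) = 9.104 × 22.0/109.5 = 1.83 V.

V_out ≈ 1.83 V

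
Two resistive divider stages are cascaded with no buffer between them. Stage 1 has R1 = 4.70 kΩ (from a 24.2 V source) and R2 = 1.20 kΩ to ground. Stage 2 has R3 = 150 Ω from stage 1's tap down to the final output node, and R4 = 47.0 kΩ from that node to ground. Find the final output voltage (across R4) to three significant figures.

Stage 2 presents R3+R4 = 47150 Ω as a load on stage 1's tap.
Stage 1's lower leg becomes R2‖(R3+R4) = 1170 Ω, so V_mid = 24.2 × 1170/5870 = 4.824 V.
Stage 2 is itself unloaded: V_out = V_mid × R4/(R3+R4) = 4.824 × 47000/47150 = 4.81 V.

V_out ≈ 4.81 V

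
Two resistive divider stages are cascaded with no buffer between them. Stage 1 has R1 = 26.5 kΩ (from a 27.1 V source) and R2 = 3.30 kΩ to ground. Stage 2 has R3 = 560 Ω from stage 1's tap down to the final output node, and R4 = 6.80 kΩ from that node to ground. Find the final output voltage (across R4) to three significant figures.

V_out ≈ 1.98 V

Stage 2 presents R3+R4 = 7360 Ω as a load on stage 1's tap.
Stage 1's lower leg becomes R2‖(R3+R4) = 2278 Ω, so V_mid = 27.1 × 2278/28780 = 2.146 V.
Stage 2 is itself unloaded: V_out = V_mid × R4/(R3+R4) = 2.146 × 6800/7360 = 1.98 V.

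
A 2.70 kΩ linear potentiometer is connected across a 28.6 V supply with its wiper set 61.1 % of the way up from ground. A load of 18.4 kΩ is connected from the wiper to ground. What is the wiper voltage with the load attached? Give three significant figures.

The wiper splits the pot into (1−α)R = 1.050 kΩ above and αR = 1.650 kΩ below.
Lower section ‖ load = 1.514 kΩ.
V_wiper = 28.6 × 1.514/(1.050 + 1.514) = 16.9 V.

V ≈ 16.9 V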